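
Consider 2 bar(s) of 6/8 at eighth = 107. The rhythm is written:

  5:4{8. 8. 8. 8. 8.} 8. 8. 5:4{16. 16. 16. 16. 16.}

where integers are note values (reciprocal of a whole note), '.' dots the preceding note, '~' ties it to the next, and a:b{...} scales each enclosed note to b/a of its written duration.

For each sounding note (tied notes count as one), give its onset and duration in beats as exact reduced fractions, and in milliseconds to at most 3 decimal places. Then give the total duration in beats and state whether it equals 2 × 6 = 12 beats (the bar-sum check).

1) 0.0ms=0b +672.897ms=6/5b
2) 672.897ms=6/5b +672.897ms=6/5b
3) 1345.794ms=12/5b +672.897ms=6/5b
4) 2018.692ms=18/5b +672.897ms=6/5b
5) 2691.589ms=24/5b +672.897ms=6/5b
6) 3364.486ms=6b +841.121ms=3/2b
7) 4205.607ms=15/2b +841.121ms=3/2b
8) 5046.729ms=9b +336.449ms=3/5b
9) 5383.178ms=48/5b +336.449ms=3/5b
10) 5719.626ms=51/5b +336.449ms=3/5b
11) 6056.075ms=54/5b +336.449ms=3/5b
12) 6392.523ms=57/5b +336.449ms=3/5b
Σ=12b of 12 (107bpm 6/8) — PASS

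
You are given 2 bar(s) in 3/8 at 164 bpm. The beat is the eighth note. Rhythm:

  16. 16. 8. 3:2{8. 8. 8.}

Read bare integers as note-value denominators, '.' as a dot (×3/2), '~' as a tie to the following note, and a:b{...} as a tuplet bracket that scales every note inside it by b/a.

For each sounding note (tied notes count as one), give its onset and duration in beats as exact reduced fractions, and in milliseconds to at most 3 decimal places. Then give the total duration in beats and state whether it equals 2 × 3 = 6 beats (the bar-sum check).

1) 0.0ms=0b +274.39ms=3/4b
2) 274.39ms=3/4b +274.39ms=3/4b
3) 548.78ms=3/2b +548.78ms=3/2b
4) 1097.561ms=3b +365.854ms=1b
5) 1463.415ms=4b +365.854ms=1b
6) 1829.268ms=5b +365.854ms=1b
Σ=6b of 6 (164bpm 3/8) — PASS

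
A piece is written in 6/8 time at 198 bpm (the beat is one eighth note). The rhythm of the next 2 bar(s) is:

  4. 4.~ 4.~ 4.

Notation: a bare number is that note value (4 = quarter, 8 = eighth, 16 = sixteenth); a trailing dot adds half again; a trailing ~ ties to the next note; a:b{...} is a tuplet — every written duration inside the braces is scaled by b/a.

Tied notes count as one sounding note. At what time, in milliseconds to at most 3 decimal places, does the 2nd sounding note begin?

1. 0.0ms @ 0 + 909.091ms (3)
2. 909.091ms @ 3 + 2727.273ms (9)

note 2 onset = 3b = 909.091ms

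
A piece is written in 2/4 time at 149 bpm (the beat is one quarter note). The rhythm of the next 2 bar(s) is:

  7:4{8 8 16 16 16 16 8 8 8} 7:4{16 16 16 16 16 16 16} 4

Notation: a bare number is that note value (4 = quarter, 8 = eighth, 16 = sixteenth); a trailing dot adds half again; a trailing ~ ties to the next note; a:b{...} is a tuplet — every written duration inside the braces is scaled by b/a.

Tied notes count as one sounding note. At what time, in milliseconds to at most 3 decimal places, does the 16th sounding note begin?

note 16 onset = 20/7b = 1150.527ms

1. 0.0ms @ 0 + 115.053ms (2/7)
2. 115.053ms @ 2/7 + 115.053ms (2/7)
3. 230.105ms @ 4/7 + 57.526ms (1/7)
4. 287.632ms @ 5/7 + 57.526ms (1/7)
5. 345.158ms @ 6/7 + 57.526ms (1/7)
6. 402.685ms @ 1 + 57.526ms (1/7)
7. 460.211ms @ 8/7 + 115.053ms (2/7)
8. 575.264ms @ 10/7 + 115.053ms (2/7)
9. 690.316ms @ 12/7 + 115.053ms (2/7)
10. 805.369ms @ 2 + 57.526ms (1/7)
11. 862.895ms @ 15/7 + 57.526ms (1/7)
12. 920.422ms @ 16/7 + 57.526ms (1/7)
13. 977.948ms @ 17/7 + 57.526ms (1/7)
14. 1035.475ms @ 18/7 + 57.526ms (1/7)
15. 1093.001ms @ 19/7 + 57.526ms (1/7)
16. 1150.527ms @ 20/7 + 57.526ms (1/7)
17. 1208.054ms @ 3 + 402.685ms (1)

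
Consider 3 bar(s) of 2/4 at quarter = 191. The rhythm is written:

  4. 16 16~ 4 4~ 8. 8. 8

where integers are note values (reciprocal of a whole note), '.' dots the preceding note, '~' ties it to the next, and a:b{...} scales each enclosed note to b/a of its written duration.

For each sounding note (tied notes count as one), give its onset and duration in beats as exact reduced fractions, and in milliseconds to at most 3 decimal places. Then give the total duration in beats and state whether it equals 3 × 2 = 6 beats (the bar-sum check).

1) 0.0ms=0b +471.204ms=3/2b
2) 471.204ms=3/2b +78.534ms=1/4b
3) 549.738ms=7/4b +392.67ms=5/4b
4) 942.408ms=3b +549.738ms=7/4b
5) 1492.147ms=19/4b +235.602ms=3/4b
6) 1727.749ms=11/2b +157.068ms=1/2b
Σ=6b of 6 (191bpm 2/4) — PASS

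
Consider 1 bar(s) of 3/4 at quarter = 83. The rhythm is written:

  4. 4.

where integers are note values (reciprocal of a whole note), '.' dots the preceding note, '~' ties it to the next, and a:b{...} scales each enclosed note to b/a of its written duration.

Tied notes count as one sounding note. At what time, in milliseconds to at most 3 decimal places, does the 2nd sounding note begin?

note 2 onset = 3/2b = 1084.337ms

1. 0.0ms @ 0 + 1084.337ms (3/2)
2. 1084.337ms @ 3/2 + 1084.337ms (3/2)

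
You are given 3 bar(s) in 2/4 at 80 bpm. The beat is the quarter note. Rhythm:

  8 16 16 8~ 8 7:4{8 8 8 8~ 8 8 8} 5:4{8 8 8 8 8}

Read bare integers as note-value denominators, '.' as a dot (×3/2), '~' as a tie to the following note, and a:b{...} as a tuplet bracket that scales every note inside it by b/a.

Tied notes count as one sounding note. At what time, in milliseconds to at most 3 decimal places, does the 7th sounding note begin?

1. 0.0ms @ 0 + 375.0ms (1/2)
2. 375.0ms @ 1/2 + 187.5ms (1/4)
3. 562.5ms @ 3/4 + 187.5ms (1/4)
4. 750.0ms @ 1 + 750.0ms (1)
5. 1500.0ms @ 2 + 214.286ms (2/7)
6. 1714.286ms @ 16/7 + 214.286ms (2/7)
7. 1928.571ms @ 18/7 + 214.286ms (2/7)
8. 2142.857ms @ 20/7 + 428.571ms (4/7)
9. 2571.429ms @ 24/7 + 214.286ms (2/7)
10. 2785.714ms @ 26/7 + 214.286ms (2/7)
11. 3000.0ms @ 4 + 300.0ms (2/5)
12. 3300.0ms @ 22/5 + 300.0ms (2/5)
13. 3600.0ms @ 24/5 + 300.0ms (2/5)
14. 3900.0ms @ 26/5 + 300.0ms (2/5)
15. 4200.0ms @ 28/5 + 300.0ms (2/5)

note 7 onset = 18/7b = 1928.571ms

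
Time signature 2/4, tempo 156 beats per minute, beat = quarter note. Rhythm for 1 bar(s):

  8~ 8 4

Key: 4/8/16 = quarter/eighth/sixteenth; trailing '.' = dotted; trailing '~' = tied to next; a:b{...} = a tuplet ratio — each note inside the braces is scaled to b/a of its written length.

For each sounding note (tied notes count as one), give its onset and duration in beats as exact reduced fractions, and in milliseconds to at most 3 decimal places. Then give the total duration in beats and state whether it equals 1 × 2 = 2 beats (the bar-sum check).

1) 0.0ms=0b +384.615ms=1b
2) 384.615ms=1b +384.615ms=1b
Σ=2b of 2 (156bpm 2/4) — PASS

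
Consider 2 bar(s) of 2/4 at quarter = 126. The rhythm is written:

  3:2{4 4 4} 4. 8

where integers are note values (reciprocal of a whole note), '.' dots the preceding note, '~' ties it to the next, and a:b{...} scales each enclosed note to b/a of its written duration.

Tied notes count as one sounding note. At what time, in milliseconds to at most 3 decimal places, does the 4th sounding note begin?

1. 0.0ms @ 0 + 317.46ms (2/3)
2. 317.46ms @ 2/3 + 317.46ms (2/3)
3. 634.921ms @ 4/3 + 317.46ms (2/3)
4. 952.381ms @ 2 + 714.286ms (3/2)
5. 1666.667ms @ 7/2 + 238.095ms (1/2)

note 4 onset = 2b = 952.381ms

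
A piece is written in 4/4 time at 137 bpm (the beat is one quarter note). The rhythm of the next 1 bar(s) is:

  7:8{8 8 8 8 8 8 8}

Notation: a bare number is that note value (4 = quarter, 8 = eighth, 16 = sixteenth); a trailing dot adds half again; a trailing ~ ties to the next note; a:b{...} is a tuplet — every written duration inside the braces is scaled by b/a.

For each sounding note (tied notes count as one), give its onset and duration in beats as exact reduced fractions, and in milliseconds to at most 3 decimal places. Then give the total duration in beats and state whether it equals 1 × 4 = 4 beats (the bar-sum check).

1) 0.0ms=0b +250.261ms=4/7b
2) 250.261ms=4/7b +250.261ms=4/7b
3) 500.521ms=8/7b +250.261ms=4/7b
4) 750.782ms=12/7b +250.261ms=4/7b
5) 1001.043ms=16/7b +250.261ms=4/7b
6) 1251.303ms=20/7b +250.261ms=4/7b
7) 1501.564ms=24/7b +250.261ms=4/7b
Σ=4b of 4 (137bpm 4/4) — PASS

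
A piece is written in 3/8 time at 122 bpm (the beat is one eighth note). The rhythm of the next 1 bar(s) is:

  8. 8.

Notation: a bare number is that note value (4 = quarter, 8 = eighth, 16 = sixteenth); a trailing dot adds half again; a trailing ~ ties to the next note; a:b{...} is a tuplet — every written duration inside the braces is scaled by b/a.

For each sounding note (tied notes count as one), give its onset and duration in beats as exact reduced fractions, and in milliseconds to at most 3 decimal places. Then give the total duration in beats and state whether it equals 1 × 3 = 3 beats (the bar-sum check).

1) 0.0ms=0b +737.705ms=3/2b
2) 737.705ms=3/2b +737.705ms=3/2b
Σ=3b of 3 (122bpm 3/8) — PASS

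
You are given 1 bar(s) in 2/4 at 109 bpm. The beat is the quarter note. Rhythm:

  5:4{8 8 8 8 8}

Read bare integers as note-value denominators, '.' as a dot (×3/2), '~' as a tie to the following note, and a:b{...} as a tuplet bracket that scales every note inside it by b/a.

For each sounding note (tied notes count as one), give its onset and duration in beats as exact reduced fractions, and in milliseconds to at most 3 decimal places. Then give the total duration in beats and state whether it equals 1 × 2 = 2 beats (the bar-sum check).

1) 0.0ms=0b +220.183ms=2/5b
2) 220.183ms=2/5b +220.183ms=2/5b
3) 440.367ms=4/5b +220.183ms=2/5b
4) 660.55ms=6/5b +220.183ms=2/5b
5) 880.734ms=8/5b +220.183ms=2/5b
Σ=2b of 2 (109bpm 2/4) — PASS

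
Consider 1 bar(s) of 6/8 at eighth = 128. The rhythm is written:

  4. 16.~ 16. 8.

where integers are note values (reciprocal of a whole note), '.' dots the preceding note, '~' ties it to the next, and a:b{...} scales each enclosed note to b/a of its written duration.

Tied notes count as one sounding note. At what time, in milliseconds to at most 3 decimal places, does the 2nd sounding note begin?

note 2 onset = 3b = 1406.25ms

1. 0.0ms @ 0 + 1406.25ms (3)
2. 1406.25ms @ 3 + 703.125ms (3/2)
3. 2109.375ms @ 9/2 + 703.125ms (3/2)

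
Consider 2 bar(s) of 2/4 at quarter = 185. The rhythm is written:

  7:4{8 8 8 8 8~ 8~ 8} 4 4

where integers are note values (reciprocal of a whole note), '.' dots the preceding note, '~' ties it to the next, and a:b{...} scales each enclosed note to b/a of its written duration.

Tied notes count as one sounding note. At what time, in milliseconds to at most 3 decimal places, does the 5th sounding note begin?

note 5 onset = 8/7b = 370.656ms

1. 0.0ms @ 0 + 92.664ms (2/7)
2. 92.664ms @ 2/7 + 92.664ms (2/7)
3. 185.328ms @ 4/7 + 92.664ms (2/7)
4. 277.992ms @ 6/7 + 92.664ms (2/7)
5. 370.656ms @ 8/7 + 277.992ms (6/7)
6. 648.649ms @ 2 + 324.324ms (1)
7. 972.973ms @ 3 + 324.324ms (1)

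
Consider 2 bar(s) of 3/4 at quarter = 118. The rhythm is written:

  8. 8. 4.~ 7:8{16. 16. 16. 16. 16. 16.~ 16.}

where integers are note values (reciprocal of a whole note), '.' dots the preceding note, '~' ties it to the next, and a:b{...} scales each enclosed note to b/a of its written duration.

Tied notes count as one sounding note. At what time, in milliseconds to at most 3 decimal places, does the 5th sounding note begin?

note 5 onset = 27/7b = 1961.259ms

1. 0.0ms @ 0 + 381.356ms (3/4)
2. 381.356ms @ 3/4 + 381.356ms (3/4)
3. 762.712ms @ 3/2 + 980.63ms (27/14)
4. 1743.341ms @ 24/7 + 217.918ms (3/7)
5. 1961.259ms @ 27/7 + 217.918ms (3/7)
6. 2179.177ms @ 30/7 + 217.918ms (3/7)
7. 2397.094ms @ 33/7 + 217.918ms (3/7)
8. 2615.012ms @ 36/7 + 435.835ms (6/7)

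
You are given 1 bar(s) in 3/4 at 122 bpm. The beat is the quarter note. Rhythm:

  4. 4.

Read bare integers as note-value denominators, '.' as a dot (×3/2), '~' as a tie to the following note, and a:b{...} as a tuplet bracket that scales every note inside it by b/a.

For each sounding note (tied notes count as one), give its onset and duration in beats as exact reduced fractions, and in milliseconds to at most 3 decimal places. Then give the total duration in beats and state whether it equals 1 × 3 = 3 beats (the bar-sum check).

1) 0.0ms=0b +737.705ms=3/2b
2) 737.705ms=3/2b +737.705ms=3/2b
Σ=3b of 3 (122bpm 3/4) — PASS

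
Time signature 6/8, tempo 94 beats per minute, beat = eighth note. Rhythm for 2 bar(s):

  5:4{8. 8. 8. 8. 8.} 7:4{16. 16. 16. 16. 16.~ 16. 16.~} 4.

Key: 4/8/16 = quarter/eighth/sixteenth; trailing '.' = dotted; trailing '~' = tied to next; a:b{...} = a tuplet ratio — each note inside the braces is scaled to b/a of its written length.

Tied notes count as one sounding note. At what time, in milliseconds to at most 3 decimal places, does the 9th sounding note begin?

note 9 onset = 51/7b = 4650.456ms

1. 0.0ms @ 0 + 765.957ms (6/5)
2. 765.957ms @ 6/5 + 765.957ms (6/5)
3. 1531.915ms @ 12/5 + 765.957ms (6/5)
4. 2297.872ms @ 18/5 + 765.957ms (6/5)
5. 3063.83ms @ 24/5 + 765.957ms (6/5)
6. 3829.787ms @ 6 + 273.556ms (3/7)
7. 4103.343ms @ 45/7 + 273.556ms (3/7)
8. 4376.9ms @ 48/7 + 273.556ms (3/7)
9. 4650.456ms @ 51/7 + 273.556ms (3/7)
10. 4924.012ms @ 54/7 + 547.112ms (6/7)
11. 5471.125ms @ 60/7 + 2188.45ms (24/7)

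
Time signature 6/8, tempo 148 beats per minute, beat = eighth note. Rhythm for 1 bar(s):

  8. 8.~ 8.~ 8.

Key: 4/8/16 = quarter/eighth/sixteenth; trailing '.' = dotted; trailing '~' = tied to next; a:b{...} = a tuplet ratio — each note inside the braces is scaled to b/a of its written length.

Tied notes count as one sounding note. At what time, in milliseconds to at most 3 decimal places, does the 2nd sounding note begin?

1. 0.0ms @ 0 + 608.108ms (3/2)
2. 608.108ms @ 3/2 + 1824.324ms (9/2)

note 2 onset = 3/2b = 608.108ms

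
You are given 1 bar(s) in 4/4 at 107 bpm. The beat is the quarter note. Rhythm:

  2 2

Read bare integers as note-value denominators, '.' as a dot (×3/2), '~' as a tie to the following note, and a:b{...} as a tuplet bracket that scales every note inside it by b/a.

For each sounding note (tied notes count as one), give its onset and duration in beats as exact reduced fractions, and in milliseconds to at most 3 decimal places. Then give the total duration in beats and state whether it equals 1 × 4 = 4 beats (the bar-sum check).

1) 0.0ms=0b +1121.495ms=2b
2) 1121.495ms=2b +1121.495ms=2b
Σ=4b of 4 (107bpm 4/4) — PASS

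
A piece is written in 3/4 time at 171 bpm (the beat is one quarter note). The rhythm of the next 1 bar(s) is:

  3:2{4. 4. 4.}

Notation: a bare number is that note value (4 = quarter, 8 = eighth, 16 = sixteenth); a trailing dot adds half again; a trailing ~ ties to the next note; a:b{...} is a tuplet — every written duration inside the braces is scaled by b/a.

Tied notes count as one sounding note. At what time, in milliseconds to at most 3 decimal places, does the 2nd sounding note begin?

note 2 onset = 1b = 350.877ms

1. 0.0ms @ 0 + 350.877ms (1)
2. 350.877ms @ 1 + 350.877ms (1)
3. 701.754ms @ 2 + 350.877ms (1)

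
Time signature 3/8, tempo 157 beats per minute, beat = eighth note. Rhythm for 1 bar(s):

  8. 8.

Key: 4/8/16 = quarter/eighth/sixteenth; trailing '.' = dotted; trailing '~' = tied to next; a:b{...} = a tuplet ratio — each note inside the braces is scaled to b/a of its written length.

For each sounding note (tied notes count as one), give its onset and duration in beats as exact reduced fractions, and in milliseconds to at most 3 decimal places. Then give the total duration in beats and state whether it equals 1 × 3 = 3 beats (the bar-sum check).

1) 0.0ms=0b +573.248ms=3/2b
2) 573.248ms=3/2b +573.248ms=3/2b
Σ=3b of 3 (157bpm 3/8) — PASS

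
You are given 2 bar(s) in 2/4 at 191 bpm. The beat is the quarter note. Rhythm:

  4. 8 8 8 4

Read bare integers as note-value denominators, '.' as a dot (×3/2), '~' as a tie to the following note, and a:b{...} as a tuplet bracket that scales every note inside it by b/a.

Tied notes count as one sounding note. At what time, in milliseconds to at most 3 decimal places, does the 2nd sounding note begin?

note 2 onset = 3/2b = 471.204ms

1. 0.0ms @ 0 + 471.204ms (3/2)
2. 471.204ms @ 3/2 + 157.068ms (1/2)
3. 628.272ms @ 2 + 157.068ms (1/2)
4. 785.34ms @ 5/2 + 157.068ms (1/2)
5. 942.408ms @ 3 + 314.136ms (1)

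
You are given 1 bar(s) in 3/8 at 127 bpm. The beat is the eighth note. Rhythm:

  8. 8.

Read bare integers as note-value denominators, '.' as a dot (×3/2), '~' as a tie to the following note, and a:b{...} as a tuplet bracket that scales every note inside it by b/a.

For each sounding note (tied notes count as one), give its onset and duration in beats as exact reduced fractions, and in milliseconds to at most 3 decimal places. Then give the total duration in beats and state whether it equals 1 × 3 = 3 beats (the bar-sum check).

1) 0.0ms=0b +708.661ms=3/2b
2) 708.661ms=3/2b +708.661ms=3/2b
Σ=3b of 3 (127bpm 3/8) — PASS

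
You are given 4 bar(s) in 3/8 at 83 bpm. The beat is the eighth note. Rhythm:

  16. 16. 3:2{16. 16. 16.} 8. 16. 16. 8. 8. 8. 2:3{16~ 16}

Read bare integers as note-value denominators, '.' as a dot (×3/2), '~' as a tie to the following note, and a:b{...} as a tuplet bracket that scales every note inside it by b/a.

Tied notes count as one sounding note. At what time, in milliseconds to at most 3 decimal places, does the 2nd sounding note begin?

1. 0.0ms @ 0 + 542.169ms (3/4)
2. 542.169ms @ 3/4 + 542.169ms (3/4)
3. 1084.337ms @ 3/2 + 361.446ms (1/2)
4. 1445.783ms @ 2 + 361.446ms (1/2)
5. 1807.229ms @ 5/2 + 361.446ms (1/2)
6. 2168.675ms @ 3 + 1084.337ms (3/2)
7. 3253.012ms @ 9/2 + 542.169ms (3/4)
8. 3795.181ms @ 21/4 + 542.169ms (3/4)
9. 4337.349ms @ 6 + 1084.337ms (3/2)
10. 5421.687ms @ 15/2 + 1084.337ms (3/2)
11. 6506.024ms @ 9 + 1084.337ms (3/2)
12. 7590.361ms @ 21/2 + 1084.337ms (3/2)

note 2 onset = 3/4b = 542.169ms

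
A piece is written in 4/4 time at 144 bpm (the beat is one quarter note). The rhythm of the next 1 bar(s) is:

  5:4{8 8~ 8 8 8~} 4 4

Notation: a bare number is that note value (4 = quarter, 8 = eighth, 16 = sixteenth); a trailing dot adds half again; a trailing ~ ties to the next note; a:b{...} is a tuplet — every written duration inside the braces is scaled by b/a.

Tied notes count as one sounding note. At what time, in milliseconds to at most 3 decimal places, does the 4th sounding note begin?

1. 0.0ms @ 0 + 166.667ms (2/5)
2. 166.667ms @ 2/5 + 333.333ms (4/5)
3. 500.0ms @ 6/5 + 166.667ms (2/5)
4. 666.667ms @ 8/5 + 583.333ms (7/5)
5. 1250.0ms @ 3 + 416.667ms (1)

note 4 onset = 8/5b = 666.667ms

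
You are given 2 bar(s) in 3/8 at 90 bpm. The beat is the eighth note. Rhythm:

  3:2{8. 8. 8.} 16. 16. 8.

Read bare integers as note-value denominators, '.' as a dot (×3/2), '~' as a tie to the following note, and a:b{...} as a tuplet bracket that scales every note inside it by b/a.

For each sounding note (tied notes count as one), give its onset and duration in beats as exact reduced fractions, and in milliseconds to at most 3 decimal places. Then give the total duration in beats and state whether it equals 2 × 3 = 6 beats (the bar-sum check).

1) 0.0ms=0b +666.667ms=1b
2) 666.667ms=1b +666.667ms=1b
3) 1333.333ms=2b +666.667ms=1b
4) 2000.0ms=3b +500.0ms=3/4b
5) 2500.0ms=15/4b +500.0ms=3/4b
6) 3000.0ms=9/2b +1000.0ms=3/2b
Σ=6b of 6 (90bpm 3/8) — PASS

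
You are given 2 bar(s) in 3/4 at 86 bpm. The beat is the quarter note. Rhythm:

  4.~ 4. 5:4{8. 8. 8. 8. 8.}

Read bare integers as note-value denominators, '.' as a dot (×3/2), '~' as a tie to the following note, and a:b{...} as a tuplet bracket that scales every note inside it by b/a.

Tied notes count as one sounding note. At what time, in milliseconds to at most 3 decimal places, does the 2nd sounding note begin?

note 2 onset = 3b = 2093.023ms

1. 0.0ms @ 0 + 2093.023ms (3)
2. 2093.023ms @ 3 + 418.605ms (3/5)
3. 2511.628ms @ 18/5 + 418.605ms (3/5)
4. 2930.233ms @ 21/5 + 418.605ms (3/5)
5. 3348.837ms @ 24/5 + 418.605ms (3/5)
6. 3767.442ms @ 27/5 + 418.605ms (3/5)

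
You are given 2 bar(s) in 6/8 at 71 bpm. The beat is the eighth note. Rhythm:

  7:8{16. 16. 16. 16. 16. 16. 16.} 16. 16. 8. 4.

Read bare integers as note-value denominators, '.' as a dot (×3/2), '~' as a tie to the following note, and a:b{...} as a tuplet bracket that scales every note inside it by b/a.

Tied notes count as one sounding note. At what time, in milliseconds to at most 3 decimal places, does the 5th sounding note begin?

note 5 onset = 24/7b = 2897.384ms

1. 0.0ms @ 0 + 724.346ms (6/7)
2. 724.346ms @ 6/7 + 724.346ms (6/7)
3. 1448.692ms @ 12/7 + 724.346ms (6/7)
4. 2173.038ms @ 18/7 + 724.346ms (6/7)
5. 2897.384ms @ 24/7 + 724.346ms (6/7)
6. 3621.73ms @ 30/7 + 724.346ms (6/7)
7. 4346.076ms @ 36/7 + 724.346ms (6/7)
8. 5070.423ms @ 6 + 633.803ms (3/4)
9. 5704.225ms @ 27/4 + 633.803ms (3/4)
10. 6338.028ms @ 15/2 + 1267.606ms (3/2)
11. 7605.634ms @ 9 + 2535.211ms (3)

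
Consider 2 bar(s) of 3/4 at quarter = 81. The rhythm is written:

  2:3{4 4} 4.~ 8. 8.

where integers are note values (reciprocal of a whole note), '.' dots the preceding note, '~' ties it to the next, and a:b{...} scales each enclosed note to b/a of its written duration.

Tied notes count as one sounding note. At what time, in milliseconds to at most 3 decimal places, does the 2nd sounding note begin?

1. 0.0ms @ 0 + 1111.111ms (3/2)
2. 1111.111ms @ 3/2 + 1111.111ms (3/2)
3. 2222.222ms @ 3 + 1666.667ms (9/4)
4. 3888.889ms @ 21/4 + 555.556ms (3/4)

note 2 onset = 3/2b = 1111.111ms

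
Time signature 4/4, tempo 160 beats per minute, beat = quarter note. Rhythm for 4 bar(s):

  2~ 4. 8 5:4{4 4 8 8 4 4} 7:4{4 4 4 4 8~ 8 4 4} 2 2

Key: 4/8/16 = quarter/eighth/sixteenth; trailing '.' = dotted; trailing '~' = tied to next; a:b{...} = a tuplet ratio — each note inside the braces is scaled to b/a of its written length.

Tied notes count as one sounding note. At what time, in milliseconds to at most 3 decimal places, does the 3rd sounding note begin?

note 3 onset = 4b = 1500.0ms

1. 0.0ms @ 0 + 1312.5ms (7/2)
2. 1312.5ms @ 7/2 + 187.5ms (1/2)
3. 1500.0ms @ 4 + 300.0ms (4/5)
4. 1800.0ms @ 24/5 + 300.0ms (4/5)
5. 2100.0ms @ 28/5 + 150.0ms (2/5)
6. 2250.0ms @ 6 + 150.0ms (2/5)
7. 2400.0ms @ 32/5 + 300.0ms (4/5)
8. 2700.0ms @ 36/5 + 300.0ms (4/5)
9. 3000.0ms @ 8 + 214.286ms (4/7)
10. 3214.286ms @ 60/7 + 214.286ms (4/7)
11. 3428.571ms @ 64/7 + 214.286ms (4/7)
12. 3642.857ms @ 68/7 + 214.286ms (4/7)
13. 3857.143ms @ 72/7 + 214.286ms (4/7)
14. 4071.429ms @ 76/7 + 214.286ms (4/7)
15. 4285.714ms @ 80/7 + 214.286ms (4/7)
16. 4500.0ms @ 12 + 750.0ms (2)
17. 5250.0ms @ 14 + 750.0ms (2)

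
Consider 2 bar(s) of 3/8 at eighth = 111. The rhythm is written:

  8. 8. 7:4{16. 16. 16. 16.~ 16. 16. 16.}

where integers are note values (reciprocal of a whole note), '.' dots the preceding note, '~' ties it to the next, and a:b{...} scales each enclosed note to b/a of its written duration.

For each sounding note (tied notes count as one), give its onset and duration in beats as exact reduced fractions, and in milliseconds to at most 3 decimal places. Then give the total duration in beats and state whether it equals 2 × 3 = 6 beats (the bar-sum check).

1) 0.0ms=0b +810.811ms=3/2b
2) 810.811ms=3/2b +810.811ms=3/2b
3) 1621.622ms=3b +231.66ms=3/7b
4) 1853.282ms=24/7b +231.66ms=3/7b
5) 2084.942ms=27/7b +231.66ms=3/7b
6) 2316.602ms=30/7b +463.32ms=6/7b
7) 2779.923ms=36/7b +231.66ms=3/7b
8) 3011.583ms=39/7b +231.66ms=3/7b
Σ=6b of 6 (111bpm 3/8) — PASS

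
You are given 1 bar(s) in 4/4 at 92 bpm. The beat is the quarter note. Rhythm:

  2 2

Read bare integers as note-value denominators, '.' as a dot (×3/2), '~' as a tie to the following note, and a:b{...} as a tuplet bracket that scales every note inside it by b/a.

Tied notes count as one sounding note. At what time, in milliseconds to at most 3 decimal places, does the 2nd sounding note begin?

note 2 onset = 2b = 1304.348ms

1. 0.0ms @ 0 + 1304.348ms (2)
2. 1304.348ms @ 2 + 1304.348ms (2)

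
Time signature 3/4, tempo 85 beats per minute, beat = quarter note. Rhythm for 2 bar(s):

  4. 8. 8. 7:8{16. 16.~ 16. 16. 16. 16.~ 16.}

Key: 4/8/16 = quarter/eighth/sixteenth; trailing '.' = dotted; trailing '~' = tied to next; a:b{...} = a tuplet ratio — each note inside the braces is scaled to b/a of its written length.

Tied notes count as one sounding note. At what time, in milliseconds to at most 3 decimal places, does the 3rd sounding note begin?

note 3 onset = 9/4b = 1588.235ms

1. 0.0ms @ 0 + 1058.824ms (3/2)
2. 1058.824ms @ 3/2 + 529.412ms (3/4)
3. 1588.235ms @ 9/4 + 529.412ms (3/4)
4. 2117.647ms @ 3 + 302.521ms (3/7)
5. 2420.168ms @ 24/7 + 605.042ms (6/7)
6. 3025.21ms @ 30/7 + 302.521ms (3/7)
7. 3327.731ms @ 33/7 + 302.521ms (3/7)
8. 3630.252ms @ 36/7 + 605.042ms (6/7)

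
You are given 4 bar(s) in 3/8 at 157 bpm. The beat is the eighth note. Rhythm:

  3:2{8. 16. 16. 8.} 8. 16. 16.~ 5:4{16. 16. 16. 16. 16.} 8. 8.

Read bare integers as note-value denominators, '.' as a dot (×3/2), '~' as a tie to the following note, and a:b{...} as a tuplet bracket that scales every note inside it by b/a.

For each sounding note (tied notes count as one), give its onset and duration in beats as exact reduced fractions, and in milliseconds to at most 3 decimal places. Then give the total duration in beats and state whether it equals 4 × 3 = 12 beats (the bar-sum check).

1) 0.0ms=0b +382.166ms=1b
2) 382.166ms=1b +191.083ms=1/2b
3) 573.248ms=3/2b +191.083ms=1/2b
4) 764.331ms=2b +382.166ms=1b
5) 1146.497ms=3b +573.248ms=3/2b
6) 1719.745ms=9/2b +286.624ms=3/4b
7) 2006.369ms=21/4b +515.924ms=27/20b
8) 2522.293ms=33/5b +229.299ms=3/5b
9) 2751.592ms=36/5b +229.299ms=3/5b
10) 2980.892ms=39/5b +229.299ms=3/5b
11) 3210.191ms=42/5b +229.299ms=3/5b
12) 3439.49ms=9b +573.248ms=3/2b
13) 4012.739ms=21/2b +573.248ms=3/2b
Σ=12b of 12 (157bpm 3/8) — PASS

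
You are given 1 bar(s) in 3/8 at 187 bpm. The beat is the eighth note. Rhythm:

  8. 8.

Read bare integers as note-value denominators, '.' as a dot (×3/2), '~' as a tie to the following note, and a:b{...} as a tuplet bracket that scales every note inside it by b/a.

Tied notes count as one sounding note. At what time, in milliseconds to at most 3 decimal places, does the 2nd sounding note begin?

note 2 onset = 3/2b = 481.283ms

1. 0.0ms @ 0 + 481.283ms (3/2)
2. 481.283ms @ 3/2 + 481.283ms (3/2)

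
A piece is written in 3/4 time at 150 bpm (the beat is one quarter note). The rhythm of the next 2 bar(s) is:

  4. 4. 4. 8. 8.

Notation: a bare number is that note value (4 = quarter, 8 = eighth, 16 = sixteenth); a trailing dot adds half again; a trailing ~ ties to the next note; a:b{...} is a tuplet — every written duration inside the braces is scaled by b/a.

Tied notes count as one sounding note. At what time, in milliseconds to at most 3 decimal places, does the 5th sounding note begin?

note 5 onset = 21/4b = 2100.0ms

1. 0.0ms @ 0 + 600.0ms (3/2)
2. 600.0ms @ 3/2 + 600.0ms (3/2)
3. 1200.0ms @ 3 + 600.0ms (3/2)
4. 1800.0ms @ 9/2 + 300.0ms (3/4)
5. 2100.0ms @ 21/4 + 300.0ms (3/4)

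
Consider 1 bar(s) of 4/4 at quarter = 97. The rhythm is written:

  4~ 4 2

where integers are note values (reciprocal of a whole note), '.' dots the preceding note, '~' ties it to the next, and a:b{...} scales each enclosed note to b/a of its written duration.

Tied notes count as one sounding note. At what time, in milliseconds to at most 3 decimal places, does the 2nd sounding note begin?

note 2 onset = 2b = 1237.113ms

1. 0.0ms @ 0 + 1237.113ms (2)
2. 1237.113ms @ 2 + 1237.113ms (2)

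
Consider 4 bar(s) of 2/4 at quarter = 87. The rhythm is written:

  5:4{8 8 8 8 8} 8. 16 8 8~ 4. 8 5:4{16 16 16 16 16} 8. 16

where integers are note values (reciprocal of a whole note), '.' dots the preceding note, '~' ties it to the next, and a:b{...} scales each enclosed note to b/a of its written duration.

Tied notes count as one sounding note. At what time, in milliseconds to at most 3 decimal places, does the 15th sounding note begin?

note 15 onset = 34/5b = 4689.655ms

1. 0.0ms @ 0 + 275.862ms (2/5)
2. 275.862ms @ 2/5 + 275.862ms (2/5)
3. 551.724ms @ 4/5 + 275.862ms (2/5)
4. 827.586ms @ 6/5 + 275.862ms (2/5)
5. 1103.448ms @ 8/5 + 275.862ms (2/5)
6. 1379.31ms @ 2 + 517.241ms (3/4)
7. 1896.552ms @ 11/4 + 172.414ms (1/4)
8. 2068.966ms @ 3 + 344.828ms (1/2)
9. 2413.793ms @ 7/2 + 1379.31ms (2)
10. 3793.103ms @ 11/2 + 344.828ms (1/2)
11. 4137.931ms @ 6 + 137.931ms (1/5)
12. 4275.862ms @ 31/5 + 137.931ms (1/5)
13. 4413.793ms @ 32/5 + 137.931ms (1/5)
14. 4551.724ms @ 33/5 + 137.931ms (1/5)
15. 4689.655ms @ 34/5 + 137.931ms (1/5)
16. 4827.586ms @ 7 + 517.241ms (3/4)
17. 5344.828ms @ 31/4 + 172.414ms (1/4)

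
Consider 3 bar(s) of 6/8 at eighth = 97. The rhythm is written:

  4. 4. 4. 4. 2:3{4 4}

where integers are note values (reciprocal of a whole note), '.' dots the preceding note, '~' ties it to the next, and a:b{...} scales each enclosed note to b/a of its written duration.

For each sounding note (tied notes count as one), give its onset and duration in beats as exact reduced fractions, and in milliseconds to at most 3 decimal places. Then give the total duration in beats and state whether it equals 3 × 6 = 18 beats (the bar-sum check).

1) 0.0ms=0b +1855.67ms=3b
2) 1855.67ms=3b +1855.67ms=3b
3) 3711.34ms=6b +1855.67ms=3b
4) 5567.01ms=9b +1855.67ms=3b
5) 7422.68ms=12b +1855.67ms=3b
6) 9278.351ms=15b +1855.67ms=3b
Σ=18b of 18 (97bpm 6/8) — PASS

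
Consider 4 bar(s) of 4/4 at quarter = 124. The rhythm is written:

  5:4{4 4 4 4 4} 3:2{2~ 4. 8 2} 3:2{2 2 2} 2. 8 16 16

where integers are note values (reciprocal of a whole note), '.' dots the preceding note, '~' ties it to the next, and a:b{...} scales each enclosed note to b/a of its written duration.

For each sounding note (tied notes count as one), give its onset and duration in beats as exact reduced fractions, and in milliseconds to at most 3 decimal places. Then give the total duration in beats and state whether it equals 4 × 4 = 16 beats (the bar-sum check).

1) 0.0ms=0b +387.097ms=4/5b
2) 387.097ms=4/5b +387.097ms=4/5b
3) 774.194ms=8/5b +387.097ms=4/5b
4) 1161.29ms=12/5b +387.097ms=4/5b
5) 1548.387ms=16/5b +387.097ms=4/5b
6) 1935.484ms=4b +1129.032ms=7/3b
7) 3064.516ms=19/3b +161.29ms=1/3b
8) 3225.806ms=20/3b +645.161ms=4/3b
9) 3870.968ms=8b +645.161ms=4/3b
10) 4516.129ms=28/3b +645.161ms=4/3b
11) 5161.29ms=32/3b +645.161ms=4/3b
12) 5806.452ms=12b +1451.613ms=3b
13) 7258.065ms=15b +241.935ms=1/2b
14) 7500.0ms=31/2b +120.968ms=1/4b
15) 7620.968ms=63/4b +120.968ms=1/4b
Σ=16b of 16 (124bpm 4/4) — PASS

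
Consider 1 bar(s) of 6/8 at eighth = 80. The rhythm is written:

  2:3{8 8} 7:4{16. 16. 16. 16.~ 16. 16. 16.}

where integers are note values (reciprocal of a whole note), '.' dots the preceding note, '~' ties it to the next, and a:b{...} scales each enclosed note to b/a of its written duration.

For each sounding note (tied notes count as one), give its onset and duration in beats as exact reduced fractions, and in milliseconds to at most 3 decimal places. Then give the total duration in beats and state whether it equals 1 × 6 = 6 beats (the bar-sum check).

1) 0.0ms=0b +1125.0ms=3/2b
2) 1125.0ms=3/2b +1125.0ms=3/2b
3) 2250.0ms=3b +321.429ms=3/7b
4) 2571.429ms=24/7b +321.429ms=3/7b
5) 2892.857ms=27/7b +321.429ms=3/7b
6) 3214.286ms=30/7b +642.857ms=6/7b
7) 3857.143ms=36/7b +321.429ms=3/7b
8) 4178.571ms=39/7b +321.429ms=3/7b
Σ=6b of 6 (80bpm 6/8) — PASS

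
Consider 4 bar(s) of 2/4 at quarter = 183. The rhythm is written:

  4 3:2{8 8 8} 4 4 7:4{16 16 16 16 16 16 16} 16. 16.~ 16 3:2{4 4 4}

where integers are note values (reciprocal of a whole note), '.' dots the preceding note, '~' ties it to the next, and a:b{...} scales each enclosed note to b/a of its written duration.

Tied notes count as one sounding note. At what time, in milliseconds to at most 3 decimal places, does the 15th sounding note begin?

note 15 onset = 43/8b = 1762.295ms

1. 0.0ms @ 0 + 327.869ms (1)
2. 327.869ms @ 1 + 109.29ms (1/3)
3. 437.158ms @ 4/3 + 109.29ms (1/3)
4. 546.448ms @ 5/3 + 109.29ms (1/3)
5. 655.738ms @ 2 + 327.869ms (1)
6. 983.607ms @ 3 + 327.869ms (1)
7. 1311.475ms @ 4 + 46.838ms (1/7)
8. 1358.314ms @ 29/7 + 46.838ms (1/7)
9. 1405.152ms @ 30/7 + 46.838ms (1/7)
10. 1451.991ms @ 31/7 + 46.838ms (1/7)
11. 1498.829ms @ 32/7 + 46.838ms (1/7)
12. 1545.667ms @ 33/7 + 46.838ms (1/7)
13. 1592.506ms @ 34/7 + 46.838ms (1/7)
14. 1639.344ms @ 5 + 122.951ms (3/8)
15. 1762.295ms @ 43/8 + 204.918ms (5/8)
16. 1967.213ms @ 6 + 218.579ms (2/3)
17. 2185.792ms @ 20/3 + 218.579ms (2/3)
18. 2404.372ms @ 22/3 + 218.579ms (2/3)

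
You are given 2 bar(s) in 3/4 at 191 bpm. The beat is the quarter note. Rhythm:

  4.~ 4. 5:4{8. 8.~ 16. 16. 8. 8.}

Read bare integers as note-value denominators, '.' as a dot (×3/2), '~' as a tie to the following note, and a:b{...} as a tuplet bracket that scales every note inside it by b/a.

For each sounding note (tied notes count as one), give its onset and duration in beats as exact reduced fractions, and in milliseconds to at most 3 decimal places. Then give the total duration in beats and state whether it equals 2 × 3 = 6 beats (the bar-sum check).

1) 0.0ms=0b +942.408ms=3b
2) 942.408ms=3b +188.482ms=3/5b
3) 1130.89ms=18/5b +282.723ms=9/10b
4) 1413.613ms=9/2b +94.241ms=3/10b
5) 1507.853ms=24/5b +188.482ms=3/5b
6) 1696.335ms=27/5b +188.482ms=3/5b
Σ=6b of 6 (191bpm 3/4) — PASS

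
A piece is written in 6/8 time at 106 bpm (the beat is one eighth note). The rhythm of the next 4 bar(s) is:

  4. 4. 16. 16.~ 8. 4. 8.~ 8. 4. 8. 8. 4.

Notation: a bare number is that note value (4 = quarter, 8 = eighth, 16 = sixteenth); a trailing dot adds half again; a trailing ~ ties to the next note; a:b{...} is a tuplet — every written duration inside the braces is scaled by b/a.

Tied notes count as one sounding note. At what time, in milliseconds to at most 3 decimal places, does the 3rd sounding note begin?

1. 0.0ms @ 0 + 1698.113ms (3)
2. 1698.113ms @ 3 + 1698.113ms (3)
3. 3396.226ms @ 6 + 424.528ms (3/4)
4. 3820.755ms @ 27/4 + 1273.585ms (9/4)
5. 5094.34ms @ 9 + 1698.113ms (3)
6. 6792.453ms @ 12 + 1698.113ms (3)
7. 8490.566ms @ 15 + 1698.113ms (3)
8. 10188.679ms @ 18 + 849.057ms (3/2)
9. 11037.736ms @ 39/2 + 849.057ms (3/2)
10. 11886.792ms @ 21 + 1698.113ms (3)

note 3 onset = 6b = 3396.226ms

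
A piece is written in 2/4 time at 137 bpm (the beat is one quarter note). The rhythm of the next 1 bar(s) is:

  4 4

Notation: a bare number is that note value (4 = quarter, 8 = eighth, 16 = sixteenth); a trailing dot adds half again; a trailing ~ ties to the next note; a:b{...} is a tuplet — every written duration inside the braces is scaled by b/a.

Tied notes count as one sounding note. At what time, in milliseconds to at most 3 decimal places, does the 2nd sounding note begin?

note 2 onset = 1b = 437.956ms

1. 0.0ms @ 0 + 437.956ms (1)
2. 437.956ms @ 1 + 437.956ms (1)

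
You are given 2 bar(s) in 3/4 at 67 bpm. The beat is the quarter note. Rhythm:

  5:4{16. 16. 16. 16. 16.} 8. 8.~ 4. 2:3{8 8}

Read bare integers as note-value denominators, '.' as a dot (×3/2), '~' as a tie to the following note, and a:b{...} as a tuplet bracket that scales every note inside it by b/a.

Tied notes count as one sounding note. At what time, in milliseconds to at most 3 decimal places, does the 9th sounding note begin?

1. 0.0ms @ 0 + 268.657ms (3/10)
2. 268.657ms @ 3/10 + 268.657ms (3/10)
3. 537.313ms @ 3/5 + 268.657ms (3/10)
4. 805.97ms @ 9/10 + 268.657ms (3/10)
5. 1074.627ms @ 6/5 + 268.657ms (3/10)
6. 1343.284ms @ 3/2 + 671.642ms (3/4)
7. 2014.925ms @ 9/4 + 2014.925ms (9/4)
8. 4029.851ms @ 9/2 + 671.642ms (3/4)
9. 4701.493ms @ 21/4 + 671.642ms (3/4)

note 9 onset = 21/4b = 4701.493ms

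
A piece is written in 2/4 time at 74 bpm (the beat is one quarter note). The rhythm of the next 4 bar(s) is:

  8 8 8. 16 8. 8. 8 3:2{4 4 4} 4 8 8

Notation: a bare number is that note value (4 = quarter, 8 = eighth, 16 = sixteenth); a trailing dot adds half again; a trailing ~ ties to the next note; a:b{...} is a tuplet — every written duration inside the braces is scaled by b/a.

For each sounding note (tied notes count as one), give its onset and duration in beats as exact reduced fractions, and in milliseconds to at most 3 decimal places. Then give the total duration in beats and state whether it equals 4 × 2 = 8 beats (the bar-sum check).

1) 0.0ms=0b +405.405ms=1/2b
2) 405.405ms=1/2b +405.405ms=1/2b
3) 810.811ms=1b +608.108ms=3/4b
4) 1418.919ms=7/4b +202.703ms=1/4b
5) 1621.622ms=2b +608.108ms=3/4b
6) 2229.73ms=11/4b +608.108ms=3/4b
7) 2837.838ms=7/2b +405.405ms=1/2b
8) 3243.243ms=4b +540.541ms=2/3b
9) 3783.784ms=14/3b +540.541ms=2/3b
10) 4324.324ms=16/3b +540.541ms=2/3b
11) 4864.865ms=6b +810.811ms=1b
12) 5675.676ms=7b +405.405ms=1/2b
13) 6081.081ms=15/2b +405.405ms=1/2b
Σ=8b of 8 (74bpm 2/4) — PASS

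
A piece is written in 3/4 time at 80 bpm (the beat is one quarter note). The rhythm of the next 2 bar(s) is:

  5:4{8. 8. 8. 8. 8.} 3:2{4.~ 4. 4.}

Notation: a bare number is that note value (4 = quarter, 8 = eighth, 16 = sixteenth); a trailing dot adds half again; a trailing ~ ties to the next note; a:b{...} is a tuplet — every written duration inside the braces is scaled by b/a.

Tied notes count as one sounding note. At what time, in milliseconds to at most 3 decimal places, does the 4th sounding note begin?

note 4 onset = 9/5b = 1350.0ms

1. 0.0ms @ 0 + 450.0ms (3/5)
2. 450.0ms @ 3/5 + 450.0ms (3/5)
3. 900.0ms @ 6/5 + 450.0ms (3/5)
4. 1350.0ms @ 9/5 + 450.0ms (3/5)
5. 1800.0ms @ 12/5 + 450.0ms (3/5)
6. 2250.0ms @ 3 + 1500.0ms (2)
7. 3750.0ms @ 5 + 750.0ms (1)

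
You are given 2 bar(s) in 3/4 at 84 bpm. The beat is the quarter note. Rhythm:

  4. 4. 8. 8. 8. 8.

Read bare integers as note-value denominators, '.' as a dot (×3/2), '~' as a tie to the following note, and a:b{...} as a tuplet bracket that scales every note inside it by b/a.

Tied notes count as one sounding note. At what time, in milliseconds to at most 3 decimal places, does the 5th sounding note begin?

note 5 onset = 9/2b = 3214.286ms

1. 0.0ms @ 0 + 1071.429ms (3/2)
2. 1071.429ms @ 3/2 + 1071.429ms (3/2)
3. 2142.857ms @ 3 + 535.714ms (3/4)
4. 2678.571ms @ 15/4 + 535.714ms (3/4)
5. 3214.286ms @ 9/2 + 535.714ms (3/4)
6. 3750.0ms @ 21/4 + 535.714ms (3/4)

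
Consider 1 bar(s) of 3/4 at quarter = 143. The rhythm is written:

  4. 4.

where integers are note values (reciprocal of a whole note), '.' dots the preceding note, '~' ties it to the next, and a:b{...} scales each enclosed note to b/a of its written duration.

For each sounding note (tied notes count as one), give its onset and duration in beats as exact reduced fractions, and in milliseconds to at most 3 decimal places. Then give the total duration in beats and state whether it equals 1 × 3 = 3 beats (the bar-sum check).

1) 0.0ms=0b +629.371ms=3/2b
2) 629.371ms=3/2b +629.371ms=3/2b
Σ=3b of 3 (143bpm 3/4) — PASS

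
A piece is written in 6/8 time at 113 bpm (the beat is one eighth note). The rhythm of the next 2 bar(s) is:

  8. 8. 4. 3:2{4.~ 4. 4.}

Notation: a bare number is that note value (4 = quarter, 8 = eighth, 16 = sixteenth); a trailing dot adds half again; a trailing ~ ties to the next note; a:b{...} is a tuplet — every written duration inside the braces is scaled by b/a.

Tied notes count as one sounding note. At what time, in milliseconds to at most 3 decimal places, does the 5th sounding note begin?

note 5 onset = 10b = 5309.735ms

1. 0.0ms @ 0 + 796.46ms (3/2)
2. 796.46ms @ 3/2 + 796.46ms (3/2)
3. 1592.92ms @ 3 + 1592.92ms (3)
4. 3185.841ms @ 6 + 2123.894ms (4)
5. 5309.735ms @ 10 + 1061.947ms (2)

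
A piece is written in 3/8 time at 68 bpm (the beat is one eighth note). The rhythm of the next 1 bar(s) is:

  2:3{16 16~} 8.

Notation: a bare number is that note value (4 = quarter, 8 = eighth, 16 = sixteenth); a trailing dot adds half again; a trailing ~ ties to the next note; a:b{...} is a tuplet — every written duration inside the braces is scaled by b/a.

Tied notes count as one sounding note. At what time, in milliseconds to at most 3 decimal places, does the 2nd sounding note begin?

1. 0.0ms @ 0 + 661.765ms (3/4)
2. 661.765ms @ 3/4 + 1985.294ms (9/4)

note 2 onset = 3/4b = 661.765ms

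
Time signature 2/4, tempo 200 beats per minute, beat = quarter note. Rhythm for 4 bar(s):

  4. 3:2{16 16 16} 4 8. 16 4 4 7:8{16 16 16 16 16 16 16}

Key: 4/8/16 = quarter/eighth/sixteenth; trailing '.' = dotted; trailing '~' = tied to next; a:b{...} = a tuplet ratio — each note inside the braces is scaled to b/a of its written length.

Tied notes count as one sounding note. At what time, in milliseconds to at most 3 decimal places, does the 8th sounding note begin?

note 8 onset = 4b = 1200.0ms

1. 0.0ms @ 0 + 450.0ms (3/2)
2. 450.0ms @ 3/2 + 50.0ms (1/6)
3. 500.0ms @ 5/3 + 50.0ms (1/6)
4. 550.0ms @ 11/6 + 50.0ms (1/6)
5. 600.0ms @ 2 + 300.0ms (1)
6. 900.0ms @ 3 + 225.0ms (3/4)
7. 1125.0ms @ 15/4 + 75.0ms (1/4)
8. 1200.0ms @ 4 + 300.0ms (1)
9. 1500.0ms @ 5 + 300.0ms (1)
10. 1800.0ms @ 6 + 85.714ms (2/7)
11. 1885.714ms @ 44/7 + 85.714ms (2/7)
12. 1971.429ms @ 46/7 + 85.714ms (2/7)
13. 2057.143ms @ 48/7 + 85.714ms (2/7)
14. 2142.857ms @ 50/7 + 85.714ms (2/7)
15. 2228.571ms @ 52/7 + 85.714ms (2/7)
16. 2314.286ms @ 54/7 + 85.714ms (2/7)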